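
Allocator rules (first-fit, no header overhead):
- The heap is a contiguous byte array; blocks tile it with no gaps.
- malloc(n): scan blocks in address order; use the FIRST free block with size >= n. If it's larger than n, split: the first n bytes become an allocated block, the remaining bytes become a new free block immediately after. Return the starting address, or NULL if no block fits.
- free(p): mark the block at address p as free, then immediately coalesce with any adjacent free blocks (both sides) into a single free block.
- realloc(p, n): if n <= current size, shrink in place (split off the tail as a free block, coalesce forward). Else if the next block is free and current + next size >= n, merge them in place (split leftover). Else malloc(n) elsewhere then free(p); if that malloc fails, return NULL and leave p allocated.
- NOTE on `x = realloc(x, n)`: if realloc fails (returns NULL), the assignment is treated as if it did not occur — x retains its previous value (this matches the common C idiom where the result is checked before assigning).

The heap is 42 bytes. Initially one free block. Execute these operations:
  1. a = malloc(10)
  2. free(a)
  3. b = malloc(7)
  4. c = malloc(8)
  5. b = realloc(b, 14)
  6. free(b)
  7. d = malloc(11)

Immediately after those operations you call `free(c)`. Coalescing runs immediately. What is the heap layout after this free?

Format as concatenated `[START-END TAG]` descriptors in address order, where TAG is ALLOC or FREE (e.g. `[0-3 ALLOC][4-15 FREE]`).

Answer: [0-14 FREE][15-25 ALLOC][26-41 FREE]

Derivation:
Op 1: a = malloc(10) -> a = 0; heap: [0-9 ALLOC][10-41 FREE]
Op 2: free(a) -> (freed a); heap: [0-41 FREE]
Op 3: b = malloc(7) -> b = 0; heap: [0-6 ALLOC][7-41 FREE]
Op 4: c = malloc(8) -> c = 7; heap: [0-6 ALLOC][7-14 ALLOC][15-41 FREE]
Op 5: b = realloc(b, 14) -> b = 15; heap: [0-6 FREE][7-14 ALLOC][15-28 ALLOC][29-41 FREE]
Op 6: free(b) -> (freed b); heap: [0-6 FREE][7-14 ALLOC][15-41 FREE]
Op 7: d = malloc(11) -> d = 15; heap: [0-6 FREE][7-14 ALLOC][15-25 ALLOC][26-41 FREE]
free(c): c = 7 -> block [7-14 ALLOC]; mark free, coalesce with adjacent free neighbors -> [0-14 FREE][15-25 ALLOC][26-41 FREE]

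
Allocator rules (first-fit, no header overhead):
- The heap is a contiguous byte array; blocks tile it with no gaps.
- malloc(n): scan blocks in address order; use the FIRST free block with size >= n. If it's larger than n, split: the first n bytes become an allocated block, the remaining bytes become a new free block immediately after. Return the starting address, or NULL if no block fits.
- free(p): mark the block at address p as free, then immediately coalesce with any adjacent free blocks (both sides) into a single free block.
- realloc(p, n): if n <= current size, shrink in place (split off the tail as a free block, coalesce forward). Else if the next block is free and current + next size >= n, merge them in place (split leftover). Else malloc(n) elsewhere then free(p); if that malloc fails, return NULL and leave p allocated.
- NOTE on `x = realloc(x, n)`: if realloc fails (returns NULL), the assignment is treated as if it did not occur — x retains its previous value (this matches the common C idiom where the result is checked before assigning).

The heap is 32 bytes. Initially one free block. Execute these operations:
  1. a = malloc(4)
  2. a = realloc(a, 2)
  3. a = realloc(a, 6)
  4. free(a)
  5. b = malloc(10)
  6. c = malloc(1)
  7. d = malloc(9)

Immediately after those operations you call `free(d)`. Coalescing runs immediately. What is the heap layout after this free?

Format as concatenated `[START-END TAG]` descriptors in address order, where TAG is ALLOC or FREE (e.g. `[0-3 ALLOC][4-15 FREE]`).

Answer: [0-9 ALLOC][10-10 ALLOC][11-31 FREE]

Derivation:
Op 1: a = malloc(4) -> a = 0; heap: [0-3 ALLOC][4-31 FREE]
Op 2: a = realloc(a, 2) -> a = 0; heap: [0-1 ALLOC][2-31 FREE]
Op 3: a = realloc(a, 6) -> a = 0; heap: [0-5 ALLOC][6-31 FREE]
Op 4: free(a) -> (freed a); heap: [0-31 FREE]
Op 5: b = malloc(10) -> b = 0; heap: [0-9 ALLOC][10-31 FREE]
Op 6: c = malloc(1) -> c = 10; heap: [0-9 ALLOC][10-10 ALLOC][11-31 FREE]
Op 7: d = malloc(9) -> d = 11; heap: [0-9 ALLOC][10-10 ALLOC][11-19 ALLOC][20-31 FREE]
free(d): d = 11 -> block [11-19 ALLOC]; mark free, coalesce with adjacent free neighbors -> [0-9 ALLOC][10-10 ALLOC][11-31 FREE]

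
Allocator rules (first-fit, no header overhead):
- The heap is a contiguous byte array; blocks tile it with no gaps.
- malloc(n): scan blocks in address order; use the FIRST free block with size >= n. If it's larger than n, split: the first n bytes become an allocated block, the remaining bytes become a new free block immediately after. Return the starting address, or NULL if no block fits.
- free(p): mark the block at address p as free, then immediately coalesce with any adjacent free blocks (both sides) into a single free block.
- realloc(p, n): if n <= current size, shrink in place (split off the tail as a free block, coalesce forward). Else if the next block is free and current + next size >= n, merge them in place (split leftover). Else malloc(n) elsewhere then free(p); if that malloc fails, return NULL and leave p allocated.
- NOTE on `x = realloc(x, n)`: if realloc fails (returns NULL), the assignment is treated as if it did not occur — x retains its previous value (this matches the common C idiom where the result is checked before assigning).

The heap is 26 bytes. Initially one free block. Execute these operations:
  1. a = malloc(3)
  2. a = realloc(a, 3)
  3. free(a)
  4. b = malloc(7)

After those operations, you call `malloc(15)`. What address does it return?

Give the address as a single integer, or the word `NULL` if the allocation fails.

Answer: 7

Derivation:
Op 1: a = malloc(3) -> a = 0; heap: [0-2 ALLOC][3-25 FREE]
Op 2: a = realloc(a, 3) -> a = 0; heap: [0-2 ALLOC][3-25 FREE]
Op 3: free(a) -> (freed a); heap: [0-25 FREE]
Op 4: b = malloc(7) -> b = 0; heap: [0-6 ALLOC][7-25 FREE]
malloc(15): first-fit scan over [0-6 ALLOC][7-25 FREE] -> 7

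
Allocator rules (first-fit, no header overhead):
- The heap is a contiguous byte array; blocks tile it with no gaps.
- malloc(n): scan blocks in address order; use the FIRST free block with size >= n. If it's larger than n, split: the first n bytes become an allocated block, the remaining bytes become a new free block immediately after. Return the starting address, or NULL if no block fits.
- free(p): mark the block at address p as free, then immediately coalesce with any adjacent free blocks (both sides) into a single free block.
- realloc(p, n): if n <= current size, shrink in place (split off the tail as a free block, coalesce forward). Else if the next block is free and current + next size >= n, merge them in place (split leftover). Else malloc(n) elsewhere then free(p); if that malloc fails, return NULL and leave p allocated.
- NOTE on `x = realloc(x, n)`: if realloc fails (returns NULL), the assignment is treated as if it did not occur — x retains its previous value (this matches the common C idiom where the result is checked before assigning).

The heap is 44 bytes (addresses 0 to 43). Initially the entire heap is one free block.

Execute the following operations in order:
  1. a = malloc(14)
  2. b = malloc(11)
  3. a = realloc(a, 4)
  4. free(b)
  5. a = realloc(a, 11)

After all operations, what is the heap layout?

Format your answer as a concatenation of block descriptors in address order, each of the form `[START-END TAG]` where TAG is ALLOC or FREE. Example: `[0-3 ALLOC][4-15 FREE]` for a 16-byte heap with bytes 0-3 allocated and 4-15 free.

Answer: [0-10 ALLOC][11-43 FREE]

Derivation:
Op 1: a = malloc(14) -> a = 0; heap: [0-13 ALLOC][14-43 FREE]
Op 2: b = malloc(11) -> b = 14; heap: [0-13 ALLOC][14-24 ALLOC][25-43 FREE]
Op 3: a = realloc(a, 4) -> a = 0; heap: [0-3 ALLOC][4-13 FREE][14-24 ALLOC][25-43 FREE]
Op 4: free(b) -> (freed b); heap: [0-3 ALLOC][4-43 FREE]
Op 5: a = realloc(a, 11) -> a = 0; heap: [0-10 ALLOC][11-43 FREE]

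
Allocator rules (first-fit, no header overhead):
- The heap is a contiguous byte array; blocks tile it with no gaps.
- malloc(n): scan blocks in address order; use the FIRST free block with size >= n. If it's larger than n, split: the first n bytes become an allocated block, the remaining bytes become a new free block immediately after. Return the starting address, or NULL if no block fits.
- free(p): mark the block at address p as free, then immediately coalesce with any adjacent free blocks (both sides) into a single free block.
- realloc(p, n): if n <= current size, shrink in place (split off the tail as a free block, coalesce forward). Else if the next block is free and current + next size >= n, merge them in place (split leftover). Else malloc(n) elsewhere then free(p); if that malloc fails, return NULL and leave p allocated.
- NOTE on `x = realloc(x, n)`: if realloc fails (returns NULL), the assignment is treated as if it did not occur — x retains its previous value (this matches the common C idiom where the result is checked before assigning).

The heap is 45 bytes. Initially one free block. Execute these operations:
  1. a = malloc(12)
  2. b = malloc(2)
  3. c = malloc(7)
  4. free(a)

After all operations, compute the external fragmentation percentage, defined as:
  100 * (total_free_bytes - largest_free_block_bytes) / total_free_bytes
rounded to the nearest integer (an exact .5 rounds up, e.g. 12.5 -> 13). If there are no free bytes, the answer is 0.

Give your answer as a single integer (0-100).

Answer: 33

Derivation:
Op 1: a = malloc(12) -> a = 0; heap: [0-11 ALLOC][12-44 FREE]
Op 2: b = malloc(2) -> b = 12; heap: [0-11 ALLOC][12-13 ALLOC][14-44 FREE]
Op 3: c = malloc(7) -> c = 14; heap: [0-11 ALLOC][12-13 ALLOC][14-20 ALLOC][21-44 FREE]
Op 4: free(a) -> (freed a); heap: [0-11 FREE][12-13 ALLOC][14-20 ALLOC][21-44 FREE]
Free blocks: [12 24] total_free=36 largest=24 -> 100*(36-24)/36 = 1200/36 ≈ 33.333 -> rounds to 33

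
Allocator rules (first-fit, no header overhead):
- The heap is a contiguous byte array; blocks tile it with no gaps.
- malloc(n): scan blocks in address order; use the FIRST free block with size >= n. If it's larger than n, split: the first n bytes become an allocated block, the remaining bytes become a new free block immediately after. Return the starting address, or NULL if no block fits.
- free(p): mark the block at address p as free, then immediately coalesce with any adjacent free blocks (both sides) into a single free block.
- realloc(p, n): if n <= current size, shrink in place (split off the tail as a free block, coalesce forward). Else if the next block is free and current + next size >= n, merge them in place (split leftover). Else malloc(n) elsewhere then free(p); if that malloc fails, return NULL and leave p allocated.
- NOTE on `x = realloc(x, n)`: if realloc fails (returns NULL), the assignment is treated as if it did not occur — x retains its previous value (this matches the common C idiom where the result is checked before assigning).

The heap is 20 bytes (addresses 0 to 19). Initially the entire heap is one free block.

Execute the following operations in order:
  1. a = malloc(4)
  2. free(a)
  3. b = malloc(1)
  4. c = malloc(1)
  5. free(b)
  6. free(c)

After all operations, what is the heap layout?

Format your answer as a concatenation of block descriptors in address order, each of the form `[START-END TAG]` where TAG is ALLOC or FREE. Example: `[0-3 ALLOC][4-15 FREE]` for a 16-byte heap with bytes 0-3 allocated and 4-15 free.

Op 1: a = malloc(4) -> a = 0; heap: [0-3 ALLOC][4-19 FREE]
Op 2: free(a) -> (freed a); heap: [0-19 FREE]
Op 3: b = malloc(1) -> b = 0; heap: [0-0 ALLOC][1-19 FREE]
Op 4: c = malloc(1) -> c = 1; heap: [0-0 ALLOC][1-1 ALLOC][2-19 FREE]
Op 5: free(b) -> (freed b); heap: [0-0 FREE][1-1 ALLOC][2-19 FREE]
Op 6: free(c) -> (freed c); heap: [0-19 FREE]

Answer: [0-19 FREE]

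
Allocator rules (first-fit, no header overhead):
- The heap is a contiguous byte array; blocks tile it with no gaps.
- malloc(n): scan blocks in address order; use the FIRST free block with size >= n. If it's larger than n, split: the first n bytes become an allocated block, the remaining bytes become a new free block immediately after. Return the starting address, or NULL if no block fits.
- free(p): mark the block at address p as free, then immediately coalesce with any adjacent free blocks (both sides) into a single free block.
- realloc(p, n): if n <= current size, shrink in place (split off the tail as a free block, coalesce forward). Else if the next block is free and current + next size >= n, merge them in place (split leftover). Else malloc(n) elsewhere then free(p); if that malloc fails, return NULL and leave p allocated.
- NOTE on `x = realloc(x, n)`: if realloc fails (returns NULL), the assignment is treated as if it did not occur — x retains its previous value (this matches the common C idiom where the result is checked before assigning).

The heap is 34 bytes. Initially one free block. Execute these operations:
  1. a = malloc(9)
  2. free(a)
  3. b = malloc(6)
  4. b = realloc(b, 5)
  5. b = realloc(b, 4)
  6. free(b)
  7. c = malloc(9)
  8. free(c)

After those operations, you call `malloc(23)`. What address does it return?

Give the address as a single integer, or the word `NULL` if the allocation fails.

Op 1: a = malloc(9) -> a = 0; heap: [0-8 ALLOC][9-33 FREE]
Op 2: free(a) -> (freed a); heap: [0-33 FREE]
Op 3: b = malloc(6) -> b = 0; heap: [0-5 ALLOC][6-33 FREE]
Op 4: b = realloc(b, 5) -> b = 0; heap: [0-4 ALLOC][5-33 FREE]
Op 5: b = realloc(b, 4) -> b = 0; heap: [0-3 ALLOC][4-33 FREE]
Op 6: free(b) -> (freed b); heap: [0-33 FREE]
Op 7: c = malloc(9) -> c = 0; heap: [0-8 ALLOC][9-33 FREE]
Op 8: free(c) -> (freed c); heap: [0-33 FREE]
malloc(23): first-fit scan over [0-33 FREE] -> 0

Answer: 0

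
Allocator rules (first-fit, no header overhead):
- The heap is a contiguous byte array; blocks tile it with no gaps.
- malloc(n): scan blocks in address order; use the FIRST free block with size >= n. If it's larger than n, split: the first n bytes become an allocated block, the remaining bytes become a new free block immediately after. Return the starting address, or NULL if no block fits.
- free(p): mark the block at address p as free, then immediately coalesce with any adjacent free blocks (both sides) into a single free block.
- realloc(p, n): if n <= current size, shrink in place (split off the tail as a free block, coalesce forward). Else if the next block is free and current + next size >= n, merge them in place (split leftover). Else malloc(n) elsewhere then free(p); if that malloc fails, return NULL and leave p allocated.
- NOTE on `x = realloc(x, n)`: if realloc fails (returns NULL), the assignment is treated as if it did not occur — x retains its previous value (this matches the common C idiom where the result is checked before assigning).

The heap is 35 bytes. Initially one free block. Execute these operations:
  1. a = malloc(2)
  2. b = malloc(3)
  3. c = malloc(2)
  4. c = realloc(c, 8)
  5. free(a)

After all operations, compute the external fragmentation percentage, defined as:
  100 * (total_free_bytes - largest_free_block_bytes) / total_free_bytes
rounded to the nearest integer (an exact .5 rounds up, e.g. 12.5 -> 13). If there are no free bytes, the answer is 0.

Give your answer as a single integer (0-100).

Op 1: a = malloc(2) -> a = 0; heap: [0-1 ALLOC][2-34 FREE]
Op 2: b = malloc(3) -> b = 2; heap: [0-1 ALLOC][2-4 ALLOC][5-34 FREE]
Op 3: c = malloc(2) -> c = 5; heap: [0-1 ALLOC][2-4 ALLOC][5-6 ALLOC][7-34 FREE]
Op 4: c = realloc(c, 8) -> c = 5; heap: [0-1 ALLOC][2-4 ALLOC][5-12 ALLOC][13-34 FREE]
Op 5: free(a) -> (freed a); heap: [0-1 FREE][2-4 ALLOC][5-12 ALLOC][13-34 FREE]
Free blocks: [2 22] total_free=24 largest=22 -> 100*(24-22)/24 = 200/24 ≈ 8.333 -> rounds to 8

Answer: 8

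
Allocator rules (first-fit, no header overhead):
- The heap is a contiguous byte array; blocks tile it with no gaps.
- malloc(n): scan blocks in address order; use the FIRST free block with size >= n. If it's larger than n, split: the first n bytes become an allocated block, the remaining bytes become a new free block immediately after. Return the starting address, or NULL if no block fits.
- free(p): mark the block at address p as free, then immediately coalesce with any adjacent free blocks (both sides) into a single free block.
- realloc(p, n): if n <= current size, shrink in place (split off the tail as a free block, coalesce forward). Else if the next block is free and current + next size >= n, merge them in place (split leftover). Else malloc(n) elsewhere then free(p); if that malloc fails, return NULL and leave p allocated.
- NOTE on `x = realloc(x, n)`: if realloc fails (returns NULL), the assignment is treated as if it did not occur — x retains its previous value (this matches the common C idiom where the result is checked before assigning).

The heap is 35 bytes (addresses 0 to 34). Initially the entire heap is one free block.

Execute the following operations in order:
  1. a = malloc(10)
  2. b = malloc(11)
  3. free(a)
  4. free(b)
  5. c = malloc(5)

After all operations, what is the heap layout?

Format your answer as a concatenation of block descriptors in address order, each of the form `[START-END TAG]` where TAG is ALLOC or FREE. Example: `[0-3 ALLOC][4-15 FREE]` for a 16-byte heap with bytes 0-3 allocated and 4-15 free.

Op 1: a = malloc(10) -> a = 0; heap: [0-9 ALLOC][10-34 FREE]
Op 2: b = malloc(11) -> b = 10; heap: [0-9 ALLOC][10-20 ALLOC][21-34 FREE]
Op 3: free(a) -> (freed a); heap: [0-9 FREE][10-20 ALLOC][21-34 FREE]
Op 4: free(b) -> (freed b); heap: [0-34 FREE]
Op 5: c = malloc(5) -> c = 0; heap: [0-4 ALLOC][5-34 FREE]

Answer: [0-4 ALLOC][5-34 FREE]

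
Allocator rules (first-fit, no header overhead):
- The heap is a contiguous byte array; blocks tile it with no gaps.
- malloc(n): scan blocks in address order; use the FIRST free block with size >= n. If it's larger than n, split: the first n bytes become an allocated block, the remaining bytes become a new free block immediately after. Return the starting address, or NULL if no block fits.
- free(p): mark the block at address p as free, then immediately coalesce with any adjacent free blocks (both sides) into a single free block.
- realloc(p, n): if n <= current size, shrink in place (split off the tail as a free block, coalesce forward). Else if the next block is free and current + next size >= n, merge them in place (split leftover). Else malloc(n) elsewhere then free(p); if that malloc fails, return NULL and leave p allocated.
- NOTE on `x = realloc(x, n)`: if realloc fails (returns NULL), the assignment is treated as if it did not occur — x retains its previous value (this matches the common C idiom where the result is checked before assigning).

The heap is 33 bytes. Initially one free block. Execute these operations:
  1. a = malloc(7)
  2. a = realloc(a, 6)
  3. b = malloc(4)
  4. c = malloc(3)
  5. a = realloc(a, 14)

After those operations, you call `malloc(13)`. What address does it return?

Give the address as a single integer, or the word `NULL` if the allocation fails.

Answer: NULL

Derivation:
Op 1: a = malloc(7) -> a = 0; heap: [0-6 ALLOC][7-32 FREE]
Op 2: a = realloc(a, 6) -> a = 0; heap: [0-5 ALLOC][6-32 FREE]
Op 3: b = malloc(4) -> b = 6; heap: [0-5 ALLOC][6-9 ALLOC][10-32 FREE]
Op 4: c = malloc(3) -> c = 10; heap: [0-5 ALLOC][6-9 ALLOC][10-12 ALLOC][13-32 FREE]
Op 5: a = realloc(a, 14) -> a = 13; heap: [0-5 FREE][6-9 ALLOC][10-12 ALLOC][13-26 ALLOC][27-32 FREE]
malloc(13): first-fit scan over [0-5 FREE][6-9 ALLOC][10-12 ALLOC][13-26 ALLOC][27-32 FREE] -> NULL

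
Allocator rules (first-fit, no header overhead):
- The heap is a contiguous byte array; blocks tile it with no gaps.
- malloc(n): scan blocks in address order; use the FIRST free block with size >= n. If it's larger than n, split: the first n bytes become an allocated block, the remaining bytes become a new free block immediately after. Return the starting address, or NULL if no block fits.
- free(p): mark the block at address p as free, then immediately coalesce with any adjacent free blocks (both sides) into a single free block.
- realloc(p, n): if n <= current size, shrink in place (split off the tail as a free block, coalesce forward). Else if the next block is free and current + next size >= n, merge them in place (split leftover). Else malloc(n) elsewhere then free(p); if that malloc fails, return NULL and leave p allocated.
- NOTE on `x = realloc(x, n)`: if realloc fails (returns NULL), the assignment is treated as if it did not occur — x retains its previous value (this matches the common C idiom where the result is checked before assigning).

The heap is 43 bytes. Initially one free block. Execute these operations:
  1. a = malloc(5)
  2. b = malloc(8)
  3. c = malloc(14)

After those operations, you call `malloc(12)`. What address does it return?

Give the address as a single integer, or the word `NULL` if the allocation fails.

Op 1: a = malloc(5) -> a = 0; heap: [0-4 ALLOC][5-42 FREE]
Op 2: b = malloc(8) -> b = 5; heap: [0-4 ALLOC][5-12 ALLOC][13-42 FREE]
Op 3: c = malloc(14) -> c = 13; heap: [0-4 ALLOC][5-12 ALLOC][13-26 ALLOC][27-42 FREE]
malloc(12): first-fit scan over [0-4 ALLOC][5-12 ALLOC][13-26 ALLOC][27-42 FREE] -> 27

Answer: 27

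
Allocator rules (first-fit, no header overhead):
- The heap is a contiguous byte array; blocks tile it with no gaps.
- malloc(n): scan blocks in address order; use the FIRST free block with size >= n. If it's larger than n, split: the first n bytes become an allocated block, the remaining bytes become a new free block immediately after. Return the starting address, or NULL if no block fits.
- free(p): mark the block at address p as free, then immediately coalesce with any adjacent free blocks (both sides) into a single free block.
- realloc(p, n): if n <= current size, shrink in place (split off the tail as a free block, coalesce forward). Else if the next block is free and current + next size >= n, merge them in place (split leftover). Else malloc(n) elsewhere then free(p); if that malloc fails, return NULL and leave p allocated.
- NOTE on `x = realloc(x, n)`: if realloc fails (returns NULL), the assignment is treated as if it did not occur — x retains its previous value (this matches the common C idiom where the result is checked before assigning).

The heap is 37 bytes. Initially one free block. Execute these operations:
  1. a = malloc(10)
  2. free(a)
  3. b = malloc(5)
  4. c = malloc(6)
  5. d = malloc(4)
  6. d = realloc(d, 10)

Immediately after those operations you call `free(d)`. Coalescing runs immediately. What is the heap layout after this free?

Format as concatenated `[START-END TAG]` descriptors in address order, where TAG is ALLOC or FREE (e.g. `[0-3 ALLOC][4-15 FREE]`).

Answer: [0-4 ALLOC][5-10 ALLOC][11-36 FREE]

Derivation:
Op 1: a = malloc(10) -> a = 0; heap: [0-9 ALLOC][10-36 FREE]
Op 2: free(a) -> (freed a); heap: [0-36 FREE]
Op 3: b = malloc(5) -> b = 0; heap: [0-4 ALLOC][5-36 FREE]
Op 4: c = malloc(6) -> c = 5; heap: [0-4 ALLOC][5-10 ALLOC][11-36 FREE]
Op 5: d = malloc(4) -> d = 11; heap: [0-4 ALLOC][5-10 ALLOC][11-14 ALLOC][15-36 FREE]
Op 6: d = realloc(d, 10) -> d = 11; heap: [0-4 ALLOC][5-10 ALLOC][11-20 ALLOC][21-36 FREE]
free(d): d = 11 -> block [11-20 ALLOC]; mark free, coalesce with adjacent free neighbors -> [0-4 ALLOC][5-10 ALLOC][11-36 FREE]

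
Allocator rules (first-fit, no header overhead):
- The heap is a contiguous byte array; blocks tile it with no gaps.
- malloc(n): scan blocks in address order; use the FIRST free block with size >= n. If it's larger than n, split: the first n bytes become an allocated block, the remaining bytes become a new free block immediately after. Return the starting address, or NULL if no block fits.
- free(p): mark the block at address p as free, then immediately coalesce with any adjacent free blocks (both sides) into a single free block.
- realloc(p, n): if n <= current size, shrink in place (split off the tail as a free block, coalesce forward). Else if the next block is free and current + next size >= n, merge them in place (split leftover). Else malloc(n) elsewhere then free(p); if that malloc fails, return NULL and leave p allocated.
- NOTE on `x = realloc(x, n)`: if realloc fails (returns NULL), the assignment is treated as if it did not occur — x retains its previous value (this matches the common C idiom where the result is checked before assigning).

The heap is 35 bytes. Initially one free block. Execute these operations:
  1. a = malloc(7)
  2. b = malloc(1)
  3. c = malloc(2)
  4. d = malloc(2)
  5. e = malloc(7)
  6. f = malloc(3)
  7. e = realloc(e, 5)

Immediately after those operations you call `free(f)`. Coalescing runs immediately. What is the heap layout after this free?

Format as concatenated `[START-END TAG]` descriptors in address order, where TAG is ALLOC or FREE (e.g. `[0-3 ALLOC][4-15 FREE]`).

Answer: [0-6 ALLOC][7-7 ALLOC][8-9 ALLOC][10-11 ALLOC][12-16 ALLOC][17-34 FREE]

Derivation:
Op 1: a = malloc(7) -> a = 0; heap: [0-6 ALLOC][7-34 FREE]
Op 2: b = malloc(1) -> b = 7; heap: [0-6 ALLOC][7-7 ALLOC][8-34 FREE]
Op 3: c = malloc(2) -> c = 8; heap: [0-6 ALLOC][7-7 ALLOC][8-9 ALLOC][10-34 FREE]
Op 4: d = malloc(2) -> d = 10; heap: [0-6 ALLOC][7-7 ALLOC][8-9 ALLOC][10-11 ALLOC][12-34 FREE]
Op 5: e = malloc(7) -> e = 12; heap: [0-6 ALLOC][7-7 ALLOC][8-9 ALLOC][10-11 ALLOC][12-18 ALLOC][19-34 FREE]
Op 6: f = malloc(3) -> f = 19; heap: [0-6 ALLOC][7-7 ALLOC][8-9 ALLOC][10-11 ALLOC][12-18 ALLOC][19-21 ALLOC][22-34 FREE]
Op 7: e = realloc(e, 5) -> e = 12; heap: [0-6 ALLOC][7-7 ALLOC][8-9 ALLOC][10-11 ALLOC][12-16 ALLOC][17-18 FREE][19-21 ALLOC][22-34 FREE]
free(f): f = 19 -> block [19-21 ALLOC]; mark free, coalesce with adjacent free neighbors -> [0-6 ALLOC][7-7 ALLOC][8-9 ALLOC][10-11 ALLOC][12-16 ALLOC][17-34 FREE]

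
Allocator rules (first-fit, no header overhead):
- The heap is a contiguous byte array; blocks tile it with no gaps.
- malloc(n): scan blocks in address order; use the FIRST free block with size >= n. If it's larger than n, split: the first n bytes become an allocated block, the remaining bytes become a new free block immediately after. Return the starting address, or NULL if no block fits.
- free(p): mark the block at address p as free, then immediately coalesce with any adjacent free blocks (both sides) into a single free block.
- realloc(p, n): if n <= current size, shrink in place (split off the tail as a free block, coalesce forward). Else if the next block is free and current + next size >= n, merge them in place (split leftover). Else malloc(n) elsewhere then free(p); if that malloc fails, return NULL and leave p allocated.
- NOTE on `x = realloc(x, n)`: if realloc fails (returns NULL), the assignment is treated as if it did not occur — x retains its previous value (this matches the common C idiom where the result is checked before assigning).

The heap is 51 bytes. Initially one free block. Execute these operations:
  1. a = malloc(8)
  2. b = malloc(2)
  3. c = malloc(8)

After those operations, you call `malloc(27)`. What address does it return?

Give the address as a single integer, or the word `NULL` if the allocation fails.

Answer: 18

Derivation:
Op 1: a = malloc(8) -> a = 0; heap: [0-7 ALLOC][8-50 FREE]
Op 2: b = malloc(2) -> b = 8; heap: [0-7 ALLOC][8-9 ALLOC][10-50 FREE]
Op 3: c = malloc(8) -> c = 10; heap: [0-7 ALLOC][8-9 ALLOC][10-17 ALLOC][18-50 FREE]
malloc(27): first-fit scan over [0-7 ALLOC][8-9 ALLOC][10-17 ALLOC][18-50 FREE] -> 18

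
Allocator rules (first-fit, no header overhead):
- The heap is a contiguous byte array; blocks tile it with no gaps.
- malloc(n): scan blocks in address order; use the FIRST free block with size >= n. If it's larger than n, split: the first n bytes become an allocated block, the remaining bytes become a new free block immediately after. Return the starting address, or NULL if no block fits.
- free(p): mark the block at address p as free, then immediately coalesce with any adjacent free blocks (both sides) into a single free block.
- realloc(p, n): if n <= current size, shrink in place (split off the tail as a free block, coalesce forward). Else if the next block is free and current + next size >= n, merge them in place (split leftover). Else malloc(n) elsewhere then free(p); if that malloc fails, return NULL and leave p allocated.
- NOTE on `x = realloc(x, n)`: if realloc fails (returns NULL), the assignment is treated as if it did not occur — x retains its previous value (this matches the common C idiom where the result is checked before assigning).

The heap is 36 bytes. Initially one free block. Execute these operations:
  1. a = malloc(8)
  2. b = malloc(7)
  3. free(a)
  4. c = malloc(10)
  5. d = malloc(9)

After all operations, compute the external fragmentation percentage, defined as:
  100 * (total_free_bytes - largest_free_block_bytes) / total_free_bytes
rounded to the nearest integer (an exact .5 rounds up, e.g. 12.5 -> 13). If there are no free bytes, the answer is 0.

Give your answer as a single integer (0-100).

Answer: 20

Derivation:
Op 1: a = malloc(8) -> a = 0; heap: [0-7 ALLOC][8-35 FREE]
Op 2: b = malloc(7) -> b = 8; heap: [0-7 ALLOC][8-14 ALLOC][15-35 FREE]
Op 3: free(a) -> (freed a); heap: [0-7 FREE][8-14 ALLOC][15-35 FREE]
Op 4: c = malloc(10) -> c = 15; heap: [0-7 FREE][8-14 ALLOC][15-24 ALLOC][25-35 FREE]
Op 5: d = malloc(9) -> d = 25; heap: [0-7 FREE][8-14 ALLOC][15-24 ALLOC][25-33 ALLOC][34-35 FREE]
Free blocks: [8 2] total_free=10 largest=8 -> 100*(10-8)/10 = 200/10 = 20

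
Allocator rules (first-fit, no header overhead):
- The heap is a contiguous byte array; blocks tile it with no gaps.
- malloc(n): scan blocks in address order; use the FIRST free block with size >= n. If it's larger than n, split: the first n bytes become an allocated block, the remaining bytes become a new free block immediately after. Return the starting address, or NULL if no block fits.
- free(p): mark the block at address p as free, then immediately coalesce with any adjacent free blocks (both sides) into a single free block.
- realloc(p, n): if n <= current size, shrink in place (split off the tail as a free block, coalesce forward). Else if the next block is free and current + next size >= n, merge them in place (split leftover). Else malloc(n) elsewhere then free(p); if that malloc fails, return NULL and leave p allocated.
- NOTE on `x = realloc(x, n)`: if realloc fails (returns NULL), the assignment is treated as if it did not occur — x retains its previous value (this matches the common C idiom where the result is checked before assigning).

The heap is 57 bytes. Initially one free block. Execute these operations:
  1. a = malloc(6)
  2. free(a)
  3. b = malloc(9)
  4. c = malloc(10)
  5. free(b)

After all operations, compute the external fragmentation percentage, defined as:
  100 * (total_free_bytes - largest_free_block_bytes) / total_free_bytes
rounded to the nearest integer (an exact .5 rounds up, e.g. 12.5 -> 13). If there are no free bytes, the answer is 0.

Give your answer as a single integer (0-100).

Op 1: a = malloc(6) -> a = 0; heap: [0-5 ALLOC][6-56 FREE]
Op 2: free(a) -> (freed a); heap: [0-56 FREE]
Op 3: b = malloc(9) -> b = 0; heap: [0-8 ALLOC][9-56 FREE]
Op 4: c = malloc(10) -> c = 9; heap: [0-8 ALLOC][9-18 ALLOC][19-56 FREE]
Op 5: free(b) -> (freed b); heap: [0-8 FREE][9-18 ALLOC][19-56 FREE]
Free blocks: [9 38] total_free=47 largest=38 -> 100*(47-38)/47 = 900/47 ≈ 19.149 -> rounds to 19

Answer: 19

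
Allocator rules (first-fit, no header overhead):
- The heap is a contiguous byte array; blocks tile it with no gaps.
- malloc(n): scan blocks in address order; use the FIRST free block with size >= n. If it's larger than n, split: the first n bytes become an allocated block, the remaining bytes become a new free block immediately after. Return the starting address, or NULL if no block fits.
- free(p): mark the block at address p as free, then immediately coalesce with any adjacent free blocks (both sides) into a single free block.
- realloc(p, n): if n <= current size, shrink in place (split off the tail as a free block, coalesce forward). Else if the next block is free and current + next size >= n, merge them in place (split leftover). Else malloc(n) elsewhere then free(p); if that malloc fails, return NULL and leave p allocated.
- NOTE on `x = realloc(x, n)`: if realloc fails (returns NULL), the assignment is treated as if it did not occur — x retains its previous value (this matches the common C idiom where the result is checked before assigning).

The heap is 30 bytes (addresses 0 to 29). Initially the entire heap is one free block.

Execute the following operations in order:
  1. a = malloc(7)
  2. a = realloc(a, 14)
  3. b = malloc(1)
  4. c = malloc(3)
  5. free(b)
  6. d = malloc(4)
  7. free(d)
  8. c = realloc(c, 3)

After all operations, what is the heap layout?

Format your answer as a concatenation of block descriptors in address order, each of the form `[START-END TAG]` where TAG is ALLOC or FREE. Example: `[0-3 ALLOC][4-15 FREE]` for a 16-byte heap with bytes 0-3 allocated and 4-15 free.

Answer: [0-13 ALLOC][14-14 FREE][15-17 ALLOC][18-29 FREE]

Derivation:
Op 1: a = malloc(7) -> a = 0; heap: [0-6 ALLOC][7-29 FREE]
Op 2: a = realloc(a, 14) -> a = 0; heap: [0-13 ALLOC][14-29 FREE]
Op 3: b = malloc(1) -> b = 14; heap: [0-13 ALLOC][14-14 ALLOC][15-29 FREE]
Op 4: c = malloc(3) -> c = 15; heap: [0-13 ALLOC][14-14 ALLOC][15-17 ALLOC][18-29 FREE]
Op 5: free(b) -> (freed b); heap: [0-13 ALLOC][14-14 FREE][15-17 ALLOC][18-29 FREE]
Op 6: d = malloc(4) -> d = 18; heap: [0-13 ALLOC][14-14 FREE][15-17 ALLOC][18-21 ALLOC][22-29 FREE]
Op 7: free(d) -> (freed d); heap: [0-13 ALLOC][14-14 FREE][15-17 ALLOC][18-29 FREE]
Op 8: c = realloc(c, 3) -> c = 15; heap: [0-13 ALLOC][14-14 FREE][15-17 ALLOC][18-29 FREE]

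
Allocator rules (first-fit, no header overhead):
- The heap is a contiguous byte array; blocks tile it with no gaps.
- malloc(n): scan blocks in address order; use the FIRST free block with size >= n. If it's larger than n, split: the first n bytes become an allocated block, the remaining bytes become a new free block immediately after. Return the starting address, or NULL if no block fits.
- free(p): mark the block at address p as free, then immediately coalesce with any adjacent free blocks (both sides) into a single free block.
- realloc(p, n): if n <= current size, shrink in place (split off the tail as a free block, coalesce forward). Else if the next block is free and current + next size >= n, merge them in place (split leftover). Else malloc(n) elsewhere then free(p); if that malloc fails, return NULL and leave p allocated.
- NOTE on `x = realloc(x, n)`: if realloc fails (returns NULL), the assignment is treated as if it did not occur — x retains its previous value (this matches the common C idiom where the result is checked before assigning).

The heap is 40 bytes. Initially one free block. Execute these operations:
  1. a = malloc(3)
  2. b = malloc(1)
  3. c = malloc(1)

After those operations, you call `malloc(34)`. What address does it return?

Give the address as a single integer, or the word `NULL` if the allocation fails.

Answer: 5

Derivation:
Op 1: a = malloc(3) -> a = 0; heap: [0-2 ALLOC][3-39 FREE]
Op 2: b = malloc(1) -> b = 3; heap: [0-2 ALLOC][3-3 ALLOC][4-39 FREE]
Op 3: c = malloc(1) -> c = 4; heap: [0-2 ALLOC][3-3 ALLOC][4-4 ALLOC][5-39 FREE]
malloc(34): first-fit scan over [0-2 ALLOC][3-3 ALLOC][4-4 ALLOC][5-39 FREE] -> 5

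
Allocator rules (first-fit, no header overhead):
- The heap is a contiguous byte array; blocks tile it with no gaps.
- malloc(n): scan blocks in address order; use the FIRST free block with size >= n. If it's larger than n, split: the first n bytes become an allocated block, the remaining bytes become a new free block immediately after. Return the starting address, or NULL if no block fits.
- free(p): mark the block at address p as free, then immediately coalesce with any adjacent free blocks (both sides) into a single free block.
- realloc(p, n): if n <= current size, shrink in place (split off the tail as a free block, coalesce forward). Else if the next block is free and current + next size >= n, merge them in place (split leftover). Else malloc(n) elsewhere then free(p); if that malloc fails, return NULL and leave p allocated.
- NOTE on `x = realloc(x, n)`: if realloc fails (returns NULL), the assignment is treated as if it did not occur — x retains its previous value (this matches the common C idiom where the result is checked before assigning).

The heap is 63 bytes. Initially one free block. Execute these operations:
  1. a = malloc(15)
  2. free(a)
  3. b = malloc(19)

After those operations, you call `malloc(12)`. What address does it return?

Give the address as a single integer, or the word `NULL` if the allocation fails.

Answer: 19

Derivation:
Op 1: a = malloc(15) -> a = 0; heap: [0-14 ALLOC][15-62 FREE]
Op 2: free(a) -> (freed a); heap: [0-62 FREE]
Op 3: b = malloc(19) -> b = 0; heap: [0-18 ALLOC][19-62 FREE]
malloc(12): first-fit scan over [0-18 ALLOC][19-62 FREE] -> 19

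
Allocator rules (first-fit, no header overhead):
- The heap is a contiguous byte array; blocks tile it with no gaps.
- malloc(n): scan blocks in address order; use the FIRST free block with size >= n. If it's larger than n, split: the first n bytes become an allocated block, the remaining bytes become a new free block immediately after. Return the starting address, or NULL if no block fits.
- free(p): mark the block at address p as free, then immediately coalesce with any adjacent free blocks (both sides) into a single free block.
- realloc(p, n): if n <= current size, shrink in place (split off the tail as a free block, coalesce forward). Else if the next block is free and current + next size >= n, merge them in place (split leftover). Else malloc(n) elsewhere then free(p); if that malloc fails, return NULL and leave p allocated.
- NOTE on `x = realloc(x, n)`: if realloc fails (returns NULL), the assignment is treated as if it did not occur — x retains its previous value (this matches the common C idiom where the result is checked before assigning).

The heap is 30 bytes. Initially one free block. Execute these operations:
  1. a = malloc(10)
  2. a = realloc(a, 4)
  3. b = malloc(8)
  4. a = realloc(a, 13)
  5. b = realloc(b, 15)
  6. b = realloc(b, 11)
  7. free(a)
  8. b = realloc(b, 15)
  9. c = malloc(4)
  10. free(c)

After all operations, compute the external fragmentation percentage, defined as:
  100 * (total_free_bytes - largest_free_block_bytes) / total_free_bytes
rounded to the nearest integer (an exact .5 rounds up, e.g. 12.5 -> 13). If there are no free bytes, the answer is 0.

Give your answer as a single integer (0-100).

Answer: 27

Derivation:
Op 1: a = malloc(10) -> a = 0; heap: [0-9 ALLOC][10-29 FREE]
Op 2: a = realloc(a, 4) -> a = 0; heap: [0-3 ALLOC][4-29 FREE]
Op 3: b = malloc(8) -> b = 4; heap: [0-3 ALLOC][4-11 ALLOC][12-29 FREE]
Op 4: a = realloc(a, 13) -> a = 12; heap: [0-3 FREE][4-11 ALLOC][12-24 ALLOC][25-29 FREE]
Op 5: b = realloc(b, 15) -> NULL (b unchanged); heap: [0-3 FREE][4-11 ALLOC][12-24 ALLOC][25-29 FREE]
Op 6: b = realloc(b, 11) -> NULL (b unchanged); heap: [0-3 FREE][4-11 ALLOC][12-24 ALLOC][25-29 FREE]
Op 7: free(a) -> (freed a); heap: [0-3 FREE][4-11 ALLOC][12-29 FREE]
Op 8: b = realloc(b, 15) -> b = 4; heap: [0-3 FREE][4-18 ALLOC][19-29 FREE]
Op 9: c = malloc(4) -> c = 0; heap: [0-3 ALLOC][4-18 ALLOC][19-29 FREE]
Op 10: free(c) -> (freed c); heap: [0-3 FREE][4-18 ALLOC][19-29 FREE]
Free blocks: [4 11] total_free=15 largest=11 -> 100*(15-11)/15 = 400/15 ≈ 26.667 -> rounds to 27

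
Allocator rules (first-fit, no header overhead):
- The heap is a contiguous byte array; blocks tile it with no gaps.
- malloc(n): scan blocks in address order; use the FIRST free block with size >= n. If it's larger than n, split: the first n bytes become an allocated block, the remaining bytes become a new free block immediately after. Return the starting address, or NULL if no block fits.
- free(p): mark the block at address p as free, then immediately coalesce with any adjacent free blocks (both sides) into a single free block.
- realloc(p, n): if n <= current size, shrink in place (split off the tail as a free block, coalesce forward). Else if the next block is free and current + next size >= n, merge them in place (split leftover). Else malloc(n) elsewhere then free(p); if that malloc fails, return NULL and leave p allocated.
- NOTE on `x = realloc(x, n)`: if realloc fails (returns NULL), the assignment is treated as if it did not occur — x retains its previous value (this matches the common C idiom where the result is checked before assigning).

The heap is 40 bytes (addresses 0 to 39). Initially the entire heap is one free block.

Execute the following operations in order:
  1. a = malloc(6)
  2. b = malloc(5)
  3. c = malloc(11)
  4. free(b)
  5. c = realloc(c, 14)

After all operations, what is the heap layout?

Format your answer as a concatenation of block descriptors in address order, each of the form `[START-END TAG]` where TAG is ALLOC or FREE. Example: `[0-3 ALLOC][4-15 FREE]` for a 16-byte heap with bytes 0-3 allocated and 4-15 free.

Answer: [0-5 ALLOC][6-10 FREE][11-24 ALLOC][25-39 FREE]

Derivation:
Op 1: a = malloc(6) -> a = 0; heap: [0-5 ALLOC][6-39 FREE]
Op 2: b = malloc(5) -> b = 6; heap: [0-5 ALLOC][6-10 ALLOC][11-39 FREE]
Op 3: c = malloc(11) -> c = 11; heap: [0-5 ALLOC][6-10 ALLOC][11-21 ALLOC][22-39 FREE]
Op 4: free(b) -> (freed b); heap: [0-5 ALLOC][6-10 FREE][11-21 ALLOC][22-39 FREE]
Op 5: c = realloc(c, 14) -> c = 11; heap: [0-5 ALLOC][6-10 FREE][11-24 ALLOC][25-39 FREE]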